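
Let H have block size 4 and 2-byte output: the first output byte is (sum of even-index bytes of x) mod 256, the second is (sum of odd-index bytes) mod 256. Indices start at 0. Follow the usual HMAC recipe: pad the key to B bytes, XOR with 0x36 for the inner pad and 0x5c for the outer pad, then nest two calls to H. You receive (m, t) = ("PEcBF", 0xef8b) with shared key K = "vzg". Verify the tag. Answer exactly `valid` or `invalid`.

valid

Key "vzg" = 76 7a 67 is 3 bytes ≤ B = 4; zero-pad to 4 bytes: K' = 76 7a 67 00.
K' ⊕ ipad = 40 4c 51 36; K' ⊕ opad = 2a 26 3b 5c.
Inner hash: even-index sum = 394 mod 256 = 138; odd-index sum = 265 mod 256 = 9 → 8a 09.
Outer hash (recomputed tag): even-index sum = 239 mod 256 = 239; odd-index sum = 139 mod 256 = 139 → ef 8b.
Recomputed tag = ef8b; claimed = ef8b → match.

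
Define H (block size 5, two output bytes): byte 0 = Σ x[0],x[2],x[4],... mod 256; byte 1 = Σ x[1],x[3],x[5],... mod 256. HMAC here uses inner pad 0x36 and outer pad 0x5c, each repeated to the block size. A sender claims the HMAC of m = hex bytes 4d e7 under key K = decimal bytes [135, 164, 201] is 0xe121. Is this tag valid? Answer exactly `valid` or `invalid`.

valid

Key decimal bytes [135, 164, 201] = 87 a4 c9 is 3 bytes ≤ B = 5; zero-pad to 5 bytes: K' = 87 a4 c9 00 00.
K' ⊕ ipad = b1 92 ff 36 36; K' ⊕ opad = db f8 95 5c 5c.
Inner hash: even-index sum = 717 mod 256 = 205; odd-index sum = 277 mod 256 = 21 → cd 15.
Outer hash (recomputed tag): even-index sum = 481 mod 256 = 225; odd-index sum = 545 mod 256 = 33 → e1 21.
Recomputed tag = e121; claimed = e121 → match.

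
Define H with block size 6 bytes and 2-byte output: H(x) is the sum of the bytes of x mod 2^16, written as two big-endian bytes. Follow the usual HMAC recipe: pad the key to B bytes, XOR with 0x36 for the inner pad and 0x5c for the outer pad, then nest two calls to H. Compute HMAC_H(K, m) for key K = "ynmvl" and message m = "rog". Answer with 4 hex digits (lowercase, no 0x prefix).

Key "ynmvl" = 79 6e 6d 76 6c is 5 bytes ≤ B = 6; zero-pad to 6 bytes: K' = 79 6e 6d 76 6c 00.
K' ⊕ ipad = 4f 58 5b 40 5a 36.  K' ⊕ opad = 25 32 31 2a 30 5c.
Inner input = (K'⊕ipad) ∥ m = 4f 58 5b 40 5a 36 ∥ 72 6f 67.
Inner hash: sum = 79+88+91+64+90+54+114+111+103 = 794 → 03 1a.
Outer input = (K'⊕opad) ∥ inner = 25 32 31 2a 30 5c ∥ 03 1a.
Outer hash (tag): sum = 37+50+49+42+48+92+3+26 = 347 → 01 5b.

015b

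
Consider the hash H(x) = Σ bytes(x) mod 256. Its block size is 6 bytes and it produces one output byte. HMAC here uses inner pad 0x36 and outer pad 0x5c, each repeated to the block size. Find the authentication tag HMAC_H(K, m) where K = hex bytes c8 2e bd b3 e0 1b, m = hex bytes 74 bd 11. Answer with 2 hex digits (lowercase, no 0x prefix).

Key hex bytes c8 2e bd b3 e0 1b is exactly B = 6 bytes: K' = c8 2e bd b3 e0 1b.
K' ⊕ ipad = fe 18 8b 85 d6 2d.  K' ⊕ opad = 94 72 e1 ef bc 47.
Inner input = (K'⊕ipad) ∥ m = fe 18 8b 85 d6 2d ∥ 74 bd 11.
Inner hash: sum = 254+24+139+133+214+45+116+189+17 = 1131; mod 256 = 107 → 6b.
Outer input = (K'⊕opad) ∥ inner = 94 72 e1 ef bc 47 ∥ 6b.
Outer hash (tag): sum = 148+114+225+239+188+71+107 = 1092; mod 256 = 68 → 44.

44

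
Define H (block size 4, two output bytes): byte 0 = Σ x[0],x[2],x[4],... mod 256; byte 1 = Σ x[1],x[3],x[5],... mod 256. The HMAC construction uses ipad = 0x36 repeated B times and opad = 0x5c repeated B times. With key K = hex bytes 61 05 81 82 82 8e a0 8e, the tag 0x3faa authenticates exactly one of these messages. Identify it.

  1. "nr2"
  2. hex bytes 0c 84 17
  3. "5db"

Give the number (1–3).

Key hex bytes 61 05 81 82 82 8e a0 8e is 8 bytes > B = 4, so hash it first: H(key) = 04 a3, then zero-pad to 4 bytes: K' = 04 a3 00 00.
K' ⊕ ipad = 32 95 36 36; K' ⊕ opad = 58 ff 5c 5c.
m1: inner = H(32 95 36 36 6e 72 32) = 08 3d; tag = H(58 ff 5c 5c 08 3d) = bc98
m2: inner = H(32 95 36 36 0c 84 17) = 8b 4f; tag = H(58 ff 5c 5c 8b 4f) = 3faa ← matches
m3: inner = H(32 95 36 36 35 64 62) = ff 2f; tag = H(58 ff 5c 5c ff 2f) = b38a

2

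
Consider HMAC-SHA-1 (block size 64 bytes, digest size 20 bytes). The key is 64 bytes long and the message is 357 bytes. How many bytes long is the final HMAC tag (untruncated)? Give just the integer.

The tag is one SHA-1 digest: 20 bytes.

20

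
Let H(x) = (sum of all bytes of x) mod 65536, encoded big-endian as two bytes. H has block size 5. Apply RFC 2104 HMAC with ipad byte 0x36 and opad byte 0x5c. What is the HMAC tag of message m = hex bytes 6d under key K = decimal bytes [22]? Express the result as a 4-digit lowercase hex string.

Key decimal bytes [22] = 16 is 1 byte ≤ B = 5; zero-pad to 5 bytes: K' = 16 00 00 00 00.
K' ⊕ ipad = 20 36 36 36 36.  K' ⊕ opad = 4a 5c 5c 5c 5c.
Inner input = (K'⊕ipad) ∥ m = 20 36 36 36 36 ∥ 6d.
Inner hash: sum = 32+54+54+54+54+109 = 357 → 01 65.
Outer input = (K'⊕opad) ∥ inner = 4a 5c 5c 5c 5c ∥ 01 65.
Outer hash (tag): sum = 74+92+92+92+92+1+101 = 544 → 02 20.

0220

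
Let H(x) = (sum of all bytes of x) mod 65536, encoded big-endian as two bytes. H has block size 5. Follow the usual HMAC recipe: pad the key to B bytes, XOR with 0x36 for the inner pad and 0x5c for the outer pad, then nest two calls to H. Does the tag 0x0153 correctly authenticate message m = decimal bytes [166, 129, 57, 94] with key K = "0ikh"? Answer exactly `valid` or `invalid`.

invalid

Key "0ikh" = 30 69 6b 68 is 4 bytes ≤ B = 5; zero-pad to 5 bytes: K' = 30 69 6b 68 00.
K' ⊕ ipad = 06 5f 5d 5e 36; K' ⊕ opad = 6c 35 37 34 5c.
Inner hash: sum = 6+95+93+94+54+166+129+57+94 = 788 → 03 14.
Outer hash (recomputed tag): sum = 108+53+55+52+92+3+20 = 383 → 01 7f.
Recomputed tag = 017f; claimed = 0153 → mismatch.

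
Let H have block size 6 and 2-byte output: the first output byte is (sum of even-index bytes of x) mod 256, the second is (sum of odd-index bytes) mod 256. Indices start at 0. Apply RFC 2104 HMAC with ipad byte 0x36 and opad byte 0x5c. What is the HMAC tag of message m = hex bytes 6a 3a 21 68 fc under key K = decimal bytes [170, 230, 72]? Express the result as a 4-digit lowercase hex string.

Key decimal bytes [170, 230, 72] = aa e6 48 is 3 bytes ≤ B = 6; zero-pad to 6 bytes: K' = aa e6 48 00 00 00.
K' ⊕ ipad = 9c d0 7e 36 36 36.  K' ⊕ opad = f6 ba 14 5c 5c 5c.
Inner input = (K'⊕ipad) ∥ m = 9c d0 7e 36 36 36 ∥ 6a 3a 21 68 fc.
Inner hash: even-index sum = 727 mod 256 = 215; odd-index sum = 478 mod 256 = 222 → d7 de.
Outer input = (K'⊕opad) ∥ inner = f6 ba 14 5c 5c 5c ∥ d7 de.
Outer hash (tag): even-index sum = 573 mod 256 = 61; odd-index sum = 592 mod 256 = 80 → 3d 50.

3d50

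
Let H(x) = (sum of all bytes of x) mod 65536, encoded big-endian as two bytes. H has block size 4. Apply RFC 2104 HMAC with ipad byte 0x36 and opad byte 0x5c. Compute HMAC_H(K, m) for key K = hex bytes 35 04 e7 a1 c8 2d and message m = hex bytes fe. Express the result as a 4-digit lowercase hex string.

0220

Key hex bytes 35 04 e7 a1 c8 2d is 6 bytes > B = 4, so hash it first: H(key) = 02 b6, then zero-pad to 4 bytes: K' = 02 b6 00 00.
K' ⊕ ipad = 34 80 36 36.  K' ⊕ opad = 5e ea 5c 5c.
Inner input = (K'⊕ipad) ∥ m = 34 80 36 36 ∥ fe.
Inner hash: sum = 52+128+54+54+254 = 542 → 02 1e.
Outer input = (K'⊕opad) ∥ inner = 5e ea 5c 5c ∥ 02 1e.
Outer hash (tag): sum = 94+234+92+92+2+30 = 544 → 02 20.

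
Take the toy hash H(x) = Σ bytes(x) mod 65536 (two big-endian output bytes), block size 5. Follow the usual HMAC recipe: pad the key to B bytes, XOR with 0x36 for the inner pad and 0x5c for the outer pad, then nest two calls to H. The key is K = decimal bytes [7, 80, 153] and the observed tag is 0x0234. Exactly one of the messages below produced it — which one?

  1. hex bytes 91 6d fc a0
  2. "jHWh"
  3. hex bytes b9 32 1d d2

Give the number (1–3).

1

Key decimal bytes [7, 80, 153] = 07 50 99 is 3 bytes ≤ B = 5; zero-pad to 5 bytes: K' = 07 50 99 00 00.
K' ⊕ ipad = 31 66 af 36 36; K' ⊕ opad = 5b 0c c5 5c 5c.
m1: inner = H(31 66 af 36 36 91 6d fc a0) = 04 4c; tag = H(5b 0c c5 5c 5c 04 4c) = 0234 ← matches
m2: inner = H(31 66 af 36 36 6a 48 57 68) = 03 23; tag = H(5b 0c c5 5c 5c 03 23) = 020a
m3: inner = H(31 66 af 36 36 b9 32 1d d2) = 03 8c; tag = H(5b 0c c5 5c 5c 03 8c) = 0273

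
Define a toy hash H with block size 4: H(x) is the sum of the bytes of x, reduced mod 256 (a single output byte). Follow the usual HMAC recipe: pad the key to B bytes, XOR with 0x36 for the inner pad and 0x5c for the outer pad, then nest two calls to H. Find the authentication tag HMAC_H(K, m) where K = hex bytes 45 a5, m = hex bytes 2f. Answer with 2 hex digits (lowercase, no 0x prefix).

Key hex bytes 45 a5 is 2 bytes ≤ B = 4; zero-pad to 4 bytes: K' = 45 a5 00 00.
K' ⊕ ipad = 73 93 36 36.  K' ⊕ opad = 19 f9 5c 5c.
Inner input = (K'⊕ipad) ∥ m = 73 93 36 36 ∥ 2f.
Inner hash: sum = 115+147+54+54+47 = 417; mod 256 = 161 → a1.
Outer input = (K'⊕opad) ∥ inner = 19 f9 5c 5c ∥ a1.
Outer hash (tag): sum = 25+249+92+92+161 = 619; mod 256 = 107 → 6b.

6b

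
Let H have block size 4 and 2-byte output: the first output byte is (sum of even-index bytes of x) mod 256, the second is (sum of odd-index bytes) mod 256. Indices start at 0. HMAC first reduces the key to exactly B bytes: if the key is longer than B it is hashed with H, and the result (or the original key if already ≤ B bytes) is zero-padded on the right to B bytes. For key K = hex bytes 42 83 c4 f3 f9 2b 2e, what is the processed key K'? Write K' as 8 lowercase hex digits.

2da10000

|K| = 7 > B = 4, so first hash the key.
H(K): even-index sum = 557 mod 256 = 45; odd-index sum = 417 mod 256 = 161 → 2d a1.
Zero-pad H(K) = 2d a1 to 4 bytes: K' = 2d a1 00 00.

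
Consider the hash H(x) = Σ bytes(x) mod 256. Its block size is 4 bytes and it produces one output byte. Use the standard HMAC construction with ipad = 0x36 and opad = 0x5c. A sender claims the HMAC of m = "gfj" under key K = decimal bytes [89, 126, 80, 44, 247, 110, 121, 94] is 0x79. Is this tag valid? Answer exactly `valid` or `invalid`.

valid

Key decimal bytes [89, 126, 80, 44, 247, 110, 121, 94] = 59 7e 50 2c f7 6e 79 5e is 8 bytes > B = 4, so hash it first: H(key) = 8f, then zero-pad to 4 bytes: K' = 8f 00 00 00.
K' ⊕ ipad = b9 36 36 36; K' ⊕ opad = d3 5c 5c 5c.
Inner hash: sum = 185+54+54+54+103+102+106 = 658; mod 256 = 146 → 92.
Outer hash (recomputed tag): sum = 211+92+92+92+146 = 633; mod 256 = 121 → 79.
Recomputed tag = 79; claimed = 79 → match.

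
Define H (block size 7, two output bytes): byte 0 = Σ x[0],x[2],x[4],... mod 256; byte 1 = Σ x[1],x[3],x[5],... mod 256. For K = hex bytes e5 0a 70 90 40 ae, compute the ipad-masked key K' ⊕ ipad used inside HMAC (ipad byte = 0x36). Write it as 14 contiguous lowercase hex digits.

d33c46a6769836

Key hex bytes e5 0a 70 90 40 ae is 6 bytes ≤ B = 7; zero-pad to 7 bytes: K' = e5 0a 70 90 40 ae 00.
XOR each byte with 0x36: e5⊕36=d3, 0a⊕36=3c, 70⊕36=46, 90⊕36=a6, 40⊕36=76, ae⊕36=98, 00⊕36=36.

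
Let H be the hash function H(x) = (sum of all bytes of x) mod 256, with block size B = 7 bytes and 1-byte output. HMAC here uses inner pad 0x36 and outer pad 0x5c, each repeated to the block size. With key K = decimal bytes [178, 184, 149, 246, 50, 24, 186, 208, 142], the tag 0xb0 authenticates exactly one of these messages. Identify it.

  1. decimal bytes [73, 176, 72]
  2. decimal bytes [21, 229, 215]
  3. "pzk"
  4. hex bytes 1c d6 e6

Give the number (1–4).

4

Key decimal bytes [178, 184, 149, 246, 50, 24, 186, 208, 142] = b2 b8 95 f6 32 18 ba d0 8e is 9 bytes > B = 7, so hash it first: H(key) = 57, then zero-pad to 7 bytes: K' = 57 00 00 00 00 00 00.
K' ⊕ ipad = 61 36 36 36 36 36 36; K' ⊕ opad = 0b 5c 5c 5c 5c 5c 5c.
m1: inner = H(61 36 36 36 36 36 36 49 b0 48) = e6; tag = H(0b 5c 5c 5c 5c 5c 5c e6) = 19
m2: inner = H(61 36 36 36 36 36 36 15 e5 d7) = 76; tag = H(0b 5c 5c 5c 5c 5c 5c 76) = a9
m3: inner = H(61 36 36 36 36 36 36 70 7a 6b) = fa; tag = H(0b 5c 5c 5c 5c 5c 5c fa) = 2d
m4: inner = H(61 36 36 36 36 36 36 1c d6 e6) = 7d; tag = H(0b 5c 5c 5c 5c 5c 5c 7d) = b0 ← matches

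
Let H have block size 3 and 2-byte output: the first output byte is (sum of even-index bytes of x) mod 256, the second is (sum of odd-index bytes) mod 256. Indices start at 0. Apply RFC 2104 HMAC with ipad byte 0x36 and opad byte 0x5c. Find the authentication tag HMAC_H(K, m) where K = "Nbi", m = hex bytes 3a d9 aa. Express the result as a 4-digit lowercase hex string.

Key "Nbi" = 4e 62 69 is exactly B = 3 bytes: K' = 4e 62 69.
K' ⊕ ipad = 78 54 5f.  K' ⊕ opad = 12 3e 35.
Inner input = (K'⊕ipad) ∥ m = 78 54 5f ∥ 3a d9 aa.
Inner hash: even-index sum = 432 mod 256 = 176; odd-index sum = 312 mod 256 = 56 → b0 38.
Outer input = (K'⊕opad) ∥ inner = 12 3e 35 ∥ b0 38.
Outer hash (tag): even-index sum = 127 mod 256 = 127; odd-index sum = 238 mod 256 = 238 → 7f ee.

7fee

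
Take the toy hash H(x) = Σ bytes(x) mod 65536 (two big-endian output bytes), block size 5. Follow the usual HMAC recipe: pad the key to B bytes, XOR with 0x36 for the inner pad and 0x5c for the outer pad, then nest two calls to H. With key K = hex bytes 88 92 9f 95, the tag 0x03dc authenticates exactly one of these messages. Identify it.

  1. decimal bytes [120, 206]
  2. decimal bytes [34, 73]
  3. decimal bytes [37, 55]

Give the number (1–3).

2

Key hex bytes 88 92 9f 95 is 4 bytes ≤ B = 5; zero-pad to 5 bytes: K' = 88 92 9f 95 00.
K' ⊕ ipad = be a4 a9 a3 36; K' ⊕ opad = d4 ce c3 c9 5c.
m1: inner = H(be a4 a9 a3 36 78 ce) = 04 2a; tag = H(d4 ce c3 c9 5c 04 2a) = 03b8
m2: inner = H(be a4 a9 a3 36 22 49) = 03 4f; tag = H(d4 ce c3 c9 5c 03 4f) = 03dc ← matches
m3: inner = H(be a4 a9 a3 36 25 37) = 03 40; tag = H(d4 ce c3 c9 5c 03 40) = 03cd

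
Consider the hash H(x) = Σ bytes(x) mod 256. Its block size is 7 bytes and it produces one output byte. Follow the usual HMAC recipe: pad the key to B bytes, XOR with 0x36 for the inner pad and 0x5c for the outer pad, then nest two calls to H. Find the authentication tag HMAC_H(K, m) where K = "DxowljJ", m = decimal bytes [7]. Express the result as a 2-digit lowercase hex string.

Key "DxowljJ" = 44 78 6f 77 6c 6a 4a is exactly B = 7 bytes: K' = 44 78 6f 77 6c 6a 4a.
K' ⊕ ipad = 72 4e 59 41 5a 5c 7c.  K' ⊕ opad = 18 24 33 2b 30 36 16.
Inner input = (K'⊕ipad) ∥ m = 72 4e 59 41 5a 5c 7c ∥ 07.
Inner hash: sum = 114+78+89+65+90+92+124+7 = 659; mod 256 = 147 → 93.
Outer input = (K'⊕opad) ∥ inner = 18 24 33 2b 30 36 16 ∥ 93.
Outer hash (tag): sum = 24+36+51+43+48+54+22+147 = 425; mod 256 = 169 → a9.

a9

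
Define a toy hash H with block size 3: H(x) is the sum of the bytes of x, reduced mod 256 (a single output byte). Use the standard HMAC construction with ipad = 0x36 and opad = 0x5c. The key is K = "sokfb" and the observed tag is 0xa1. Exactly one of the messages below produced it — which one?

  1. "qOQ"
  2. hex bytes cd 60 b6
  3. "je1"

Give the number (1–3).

Key "sokfb" = 73 6f 6b 66 62 is 5 bytes > B = 3, so hash it first: H(key) = 15, then zero-pad to 3 bytes: K' = 15 00 00.
K' ⊕ ipad = 23 36 36; K' ⊕ opad = 49 5c 5c.
m1: inner = H(23 36 36 71 4f 51) = a0; tag = H(49 5c 5c a0) = a1 ← matches
m2: inner = H(23 36 36 cd 60 b6) = 72; tag = H(49 5c 5c 72) = 73
m3: inner = H(23 36 36 6a 65 31) = 8f; tag = H(49 5c 5c 8f) = 90

1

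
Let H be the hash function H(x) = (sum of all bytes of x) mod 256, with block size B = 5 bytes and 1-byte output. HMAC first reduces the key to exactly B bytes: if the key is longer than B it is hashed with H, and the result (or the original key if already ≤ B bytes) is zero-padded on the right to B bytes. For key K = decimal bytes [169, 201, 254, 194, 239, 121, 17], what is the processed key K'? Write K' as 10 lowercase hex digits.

ab00000000

|K| = 7 > B = 5, so first hash the key.
H(K): sum = 169+201+254+194+239+121+17 = 1195; mod 256 = 171 → ab.
Zero-pad H(K) = ab to 5 bytes: K' = ab 00 00 00 00.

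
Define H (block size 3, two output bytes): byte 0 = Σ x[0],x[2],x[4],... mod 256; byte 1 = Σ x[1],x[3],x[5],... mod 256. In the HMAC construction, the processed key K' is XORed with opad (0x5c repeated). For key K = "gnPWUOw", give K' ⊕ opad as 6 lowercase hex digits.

df485c

Key "gnPWUOw" = 67 6e 50 57 55 4f 77 is 7 bytes > B = 3, so hash it first: H(key) = 83 14, then zero-pad to 3 bytes: K' = 83 14 00.
XOR each byte with 0x5c: 83⊕5c=df, 14⊕5c=48, 00⊕5c=5c.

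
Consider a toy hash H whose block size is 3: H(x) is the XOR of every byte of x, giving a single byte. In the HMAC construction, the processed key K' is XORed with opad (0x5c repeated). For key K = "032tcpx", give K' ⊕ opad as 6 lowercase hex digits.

Key "032tcpx" = 30 33 32 74 63 70 78 is 7 bytes > B = 3, so hash it first: H(key) = 2e, then zero-pad to 3 bytes: K' = 2e 00 00.
XOR each byte with 0x5c: 2e⊕5c=72, 00⊕5c=5c, 00⊕5c=5c.

725c5c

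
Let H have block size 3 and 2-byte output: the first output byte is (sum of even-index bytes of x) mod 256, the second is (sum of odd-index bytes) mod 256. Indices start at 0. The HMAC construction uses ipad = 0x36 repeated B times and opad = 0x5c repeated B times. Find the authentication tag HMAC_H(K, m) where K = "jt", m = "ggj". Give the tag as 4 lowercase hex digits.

Key "jt" = 6a 74 is 2 bytes ≤ B = 3; zero-pad to 3 bytes: K' = 6a 74 00.
K' ⊕ ipad = 5c 42 36.  K' ⊕ opad = 36 28 5c.
Inner input = (K'⊕ipad) ∥ m = 5c 42 36 ∥ 67 67 6a.
Inner hash: even-index sum = 249 mod 256 = 249; odd-index sum = 275 mod 256 = 19 → f9 13.
Outer input = (K'⊕opad) ∥ inner = 36 28 5c ∥ f9 13.
Outer hash (tag): even-index sum = 165 mod 256 = 165; odd-index sum = 289 mod 256 = 33 → a5 21.

a521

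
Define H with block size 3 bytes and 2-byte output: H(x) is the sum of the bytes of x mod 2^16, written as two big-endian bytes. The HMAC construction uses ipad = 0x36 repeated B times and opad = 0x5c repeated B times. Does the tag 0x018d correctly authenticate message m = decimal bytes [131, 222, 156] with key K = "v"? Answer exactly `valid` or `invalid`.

Key "v" = 76 is 1 byte ≤ B = 3; zero-pad to 3 bytes: K' = 76 00 00.
K' ⊕ ipad = 40 36 36; K' ⊕ opad = 2a 5c 5c.
Inner hash: sum = 64+54+54+131+222+156 = 681 → 02 a9.
Outer hash (recomputed tag): sum = 42+92+92+2+169 = 397 → 01 8d.
Recomputed tag = 018d; claimed = 018d → match.

valid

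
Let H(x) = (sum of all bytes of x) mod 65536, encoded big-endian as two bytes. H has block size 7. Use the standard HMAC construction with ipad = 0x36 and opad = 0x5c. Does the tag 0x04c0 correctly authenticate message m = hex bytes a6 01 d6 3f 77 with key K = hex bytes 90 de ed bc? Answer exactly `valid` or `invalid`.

Key hex bytes 90 de ed bc is 4 bytes ≤ B = 7; zero-pad to 7 bytes: K' = 90 de ed bc 00 00 00.
K' ⊕ ipad = a6 e8 db 8a 36 36 36; K' ⊕ opad = cc 82 b1 e0 5c 5c 5c.
Inner hash: sum = 166+232+219+138+54+54+54+166+1+214+63+119 = 1480 → 05 c8.
Outer hash (recomputed tag): sum = 204+130+177+224+92+92+92+5+200 = 1216 → 04 c0.
Recomputed tag = 04c0; claimed = 04c0 → match.

valid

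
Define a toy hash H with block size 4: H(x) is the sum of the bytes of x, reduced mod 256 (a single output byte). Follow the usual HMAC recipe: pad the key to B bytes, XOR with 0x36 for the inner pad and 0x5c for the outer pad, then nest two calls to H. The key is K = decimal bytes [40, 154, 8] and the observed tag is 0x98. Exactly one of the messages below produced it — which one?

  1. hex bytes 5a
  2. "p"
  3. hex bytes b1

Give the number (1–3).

2

Key decimal bytes [40, 154, 8] = 28 9a 08 is 3 bytes ≤ B = 4; zero-pad to 4 bytes: K' = 28 9a 08 00.
K' ⊕ ipad = 1e ac 3e 36; K' ⊕ opad = 74 c6 54 5c.
m1: inner = H(1e ac 3e 36 5a) = 98; tag = H(74 c6 54 5c 98) = 82
m2: inner = H(1e ac 3e 36 70) = ae; tag = H(74 c6 54 5c ae) = 98 ← matches
m3: inner = H(1e ac 3e 36 b1) = ef; tag = H(74 c6 54 5c ef) = d9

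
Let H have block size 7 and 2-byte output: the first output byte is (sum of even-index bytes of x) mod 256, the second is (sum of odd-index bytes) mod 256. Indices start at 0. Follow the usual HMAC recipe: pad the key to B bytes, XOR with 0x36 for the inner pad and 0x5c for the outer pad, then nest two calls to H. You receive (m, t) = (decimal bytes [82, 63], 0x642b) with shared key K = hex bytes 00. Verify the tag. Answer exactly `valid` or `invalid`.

valid

Key hex bytes 00 is 1 byte ≤ B = 7; zero-pad to 7 bytes: K' = 00 00 00 00 00 00 00.
K' ⊕ ipad = 36 36 36 36 36 36 36; K' ⊕ opad = 5c 5c 5c 5c 5c 5c 5c.
Inner hash: even-index sum = 279 mod 256 = 23; odd-index sum = 244 mod 256 = 244 → 17 f4.
Outer hash (recomputed tag): even-index sum = 612 mod 256 = 100; odd-index sum = 299 mod 256 = 43 → 64 2b.
Recomputed tag = 642b; claimed = 642b → match.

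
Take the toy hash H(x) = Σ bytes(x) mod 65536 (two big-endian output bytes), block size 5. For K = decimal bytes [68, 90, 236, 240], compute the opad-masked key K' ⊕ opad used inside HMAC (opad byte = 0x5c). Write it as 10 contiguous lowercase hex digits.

1806b0ac5c

Key decimal bytes [68, 90, 236, 240] = 44 5a ec f0 is 4 bytes ≤ B = 5; zero-pad to 5 bytes: K' = 44 5a ec f0 00.
XOR each byte with 0x5c: 44⊕5c=18, 5a⊕5c=06, ec⊕5c=b0, f0⊕5c=ac, 00⊕5c=5c.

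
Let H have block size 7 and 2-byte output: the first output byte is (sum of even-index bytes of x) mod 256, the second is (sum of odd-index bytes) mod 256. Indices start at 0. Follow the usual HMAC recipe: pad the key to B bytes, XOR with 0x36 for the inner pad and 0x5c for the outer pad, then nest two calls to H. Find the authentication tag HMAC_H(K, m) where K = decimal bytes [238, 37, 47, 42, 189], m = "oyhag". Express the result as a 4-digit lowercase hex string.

Key decimal bytes [238, 37, 47, 42, 189] = ee 25 2f 2a bd is 5 bytes ≤ B = 7; zero-pad to 7 bytes: K' = ee 25 2f 2a bd 00 00.
K' ⊕ ipad = d8 13 19 1c 8b 36 36.  K' ⊕ opad = b2 79 73 76 e1 5c 5c.
Inner input = (K'⊕ipad) ∥ m = d8 13 19 1c 8b 36 36 ∥ 6f 79 68 61 67.
Inner hash: even-index sum = 652 mod 256 = 140; odd-index sum = 419 mod 256 = 163 → 8c a3.
Outer input = (K'⊕opad) ∥ inner = b2 79 73 76 e1 5c 5c ∥ 8c a3.
Outer hash (tag): even-index sum = 773 mod 256 = 5; odd-index sum = 471 mod 256 = 215 → 05 d7.

05d7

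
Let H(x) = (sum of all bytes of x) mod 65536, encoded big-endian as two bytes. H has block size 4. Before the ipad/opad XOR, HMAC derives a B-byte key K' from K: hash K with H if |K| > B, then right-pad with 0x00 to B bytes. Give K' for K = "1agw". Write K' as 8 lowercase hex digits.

Key "1agw" = 31 61 67 77 is exactly B = 4 bytes: K' = 31 61 67 77.

31616777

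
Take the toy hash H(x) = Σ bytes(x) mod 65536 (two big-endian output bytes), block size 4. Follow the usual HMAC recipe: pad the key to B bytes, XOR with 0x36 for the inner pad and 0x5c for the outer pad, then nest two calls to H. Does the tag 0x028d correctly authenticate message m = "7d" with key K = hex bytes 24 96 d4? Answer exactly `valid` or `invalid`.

Key hex bytes 24 96 d4 is 3 bytes ≤ B = 4; zero-pad to 4 bytes: K' = 24 96 d4 00.
K' ⊕ ipad = 12 a0 e2 36; K' ⊕ opad = 78 ca 88 5c.
Inner hash: sum = 18+160+226+54+55+100 = 613 → 02 65.
Outer hash (recomputed tag): sum = 120+202+136+92+2+101 = 653 → 02 8d.
Recomputed tag = 028d; claimed = 028d → match.

valid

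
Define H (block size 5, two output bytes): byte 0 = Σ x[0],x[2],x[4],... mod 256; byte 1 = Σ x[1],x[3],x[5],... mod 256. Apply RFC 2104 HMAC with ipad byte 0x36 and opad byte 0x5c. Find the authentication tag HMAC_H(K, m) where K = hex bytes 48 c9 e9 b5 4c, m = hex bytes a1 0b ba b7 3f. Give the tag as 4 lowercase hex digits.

f517

Key hex bytes 48 c9 e9 b5 4c is exactly B = 5 bytes: K' = 48 c9 e9 b5 4c.
K' ⊕ ipad = 7e ff df 83 7a.  K' ⊕ opad = 14 95 b5 e9 10.
Inner input = (K'⊕ipad) ∥ m = 7e ff df 83 7a ∥ a1 0b ba b7 3f.
Inner hash: even-index sum = 665 mod 256 = 153; odd-index sum = 796 mod 256 = 28 → 99 1c.
Outer input = (K'⊕opad) ∥ inner = 14 95 b5 e9 10 ∥ 99 1c.
Outer hash (tag): even-index sum = 245 mod 256 = 245; odd-index sum = 535 mod 256 = 23 → f5 17.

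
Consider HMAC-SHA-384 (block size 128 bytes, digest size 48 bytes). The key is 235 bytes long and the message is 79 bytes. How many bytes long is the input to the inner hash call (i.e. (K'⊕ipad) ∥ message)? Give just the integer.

207

Key is 235 > 128 bytes, so it is hashed to 48 bytes then zero-padded to 128: |K'| = 128.
Inner input = (K'⊕ipad) ∥ m → 128 + 79 = 207 bytes.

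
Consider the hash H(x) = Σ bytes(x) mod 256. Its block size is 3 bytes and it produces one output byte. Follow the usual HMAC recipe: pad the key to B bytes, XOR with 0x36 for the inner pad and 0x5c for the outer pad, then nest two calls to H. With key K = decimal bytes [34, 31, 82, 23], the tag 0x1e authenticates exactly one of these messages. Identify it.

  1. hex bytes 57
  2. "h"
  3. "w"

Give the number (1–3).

2

Key decimal bytes [34, 31, 82, 23] = 22 1f 52 17 is 4 bytes > B = 3, so hash it first: H(key) = aa, then zero-pad to 3 bytes: K' = aa 00 00.
K' ⊕ ipad = 9c 36 36; K' ⊕ opad = f6 5c 5c.
m1: inner = H(9c 36 36 57) = 5f; tag = H(f6 5c 5c 5f) = 0d
m2: inner = H(9c 36 36 68) = 70; tag = H(f6 5c 5c 70) = 1e ← matches
m3: inner = H(9c 36 36 77) = 7f; tag = H(f6 5c 5c 7f) = 2d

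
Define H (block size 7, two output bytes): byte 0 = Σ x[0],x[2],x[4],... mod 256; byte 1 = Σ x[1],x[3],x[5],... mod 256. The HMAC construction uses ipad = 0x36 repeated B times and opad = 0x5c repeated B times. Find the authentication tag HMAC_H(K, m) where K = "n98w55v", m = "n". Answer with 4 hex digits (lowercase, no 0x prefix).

Key "n98w55v" = 6e 39 38 77 35 35 76 is exactly B = 7 bytes: K' = 6e 39 38 77 35 35 76.
K' ⊕ ipad = 58 0f 0e 41 03 03 40.  K' ⊕ opad = 32 65 64 2b 69 69 2a.
Inner input = (K'⊕ipad) ∥ m = 58 0f 0e 41 03 03 40 ∥ 6e.
Inner hash: even-index sum = 169 mod 256 = 169; odd-index sum = 193 mod 256 = 193 → a9 c1.
Outer input = (K'⊕opad) ∥ inner = 32 65 64 2b 69 69 2a ∥ a9 c1.
Outer hash (tag): even-index sum = 490 mod 256 = 234; odd-index sum = 418 mod 256 = 162 → ea a2.

eaa2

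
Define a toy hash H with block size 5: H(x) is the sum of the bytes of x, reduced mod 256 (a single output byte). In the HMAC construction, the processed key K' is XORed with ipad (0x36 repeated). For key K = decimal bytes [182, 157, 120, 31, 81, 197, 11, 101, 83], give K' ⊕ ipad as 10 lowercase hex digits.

Key decimal bytes [182, 157, 120, 31, 81, 197, 11, 101, 83] = b6 9d 78 1f 51 c5 0b 65 53 is 9 bytes > B = 5, so hash it first: H(key) = c3, then zero-pad to 5 bytes: K' = c3 00 00 00 00.
XOR each byte with 0x36: c3⊕36=f5, 00⊕36=36, 00⊕36=36, 00⊕36=36, 00⊕36=36.

f536363636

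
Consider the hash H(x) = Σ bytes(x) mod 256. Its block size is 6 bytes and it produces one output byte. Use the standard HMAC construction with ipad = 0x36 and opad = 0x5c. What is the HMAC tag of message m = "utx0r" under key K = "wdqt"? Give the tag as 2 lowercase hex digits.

fb

Key "wdqt" = 77 64 71 74 is 4 bytes ≤ B = 6; zero-pad to 6 bytes: K' = 77 64 71 74 00 00.
K' ⊕ ipad = 41 52 47 42 36 36.  K' ⊕ opad = 2b 38 2d 28 5c 5c.
Inner input = (K'⊕ipad) ∥ m = 41 52 47 42 36 36 ∥ 75 74 78 30 72.
Inner hash: sum = 65+82+71+66+54+54+117+116+120+48+114 = 907; mod 256 = 139 → 8b.
Outer input = (K'⊕opad) ∥ inner = 2b 38 2d 28 5c 5c ∥ 8b.
Outer hash (tag): sum = 43+56+45+40+92+92+139 = 507; mod 256 = 251 → fb.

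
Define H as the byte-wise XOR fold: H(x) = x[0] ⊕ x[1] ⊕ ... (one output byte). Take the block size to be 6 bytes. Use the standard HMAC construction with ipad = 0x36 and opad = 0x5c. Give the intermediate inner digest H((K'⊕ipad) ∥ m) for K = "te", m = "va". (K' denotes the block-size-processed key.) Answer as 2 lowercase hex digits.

Key "te" = 74 65 is 2 bytes ≤ B = 6; zero-pad to 6 bytes: K' = 74 65 00 00 00 00.
K' ⊕ ipad = 42 53 36 36 36 36.
Inner input = 42 53 36 36 36 36 ∥ 76 61.
Inner hash: XOR 42⊕53⊕36⊕36⊕36⊕36⊕76⊕61 = 06.

06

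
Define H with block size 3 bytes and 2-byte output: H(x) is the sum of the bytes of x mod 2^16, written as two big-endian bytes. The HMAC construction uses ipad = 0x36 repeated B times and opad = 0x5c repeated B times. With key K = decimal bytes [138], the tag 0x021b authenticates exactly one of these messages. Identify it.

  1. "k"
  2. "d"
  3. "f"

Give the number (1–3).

Key decimal bytes [138] = 8a is 1 byte ≤ B = 3; zero-pad to 3 bytes: K' = 8a 00 00.
K' ⊕ ipad = bc 36 36; K' ⊕ opad = d6 5c 5c.
m1: inner = H(bc 36 36 6b) = 01 93; tag = H(d6 5c 5c 01 93) = 0222
m2: inner = H(bc 36 36 64) = 01 8c; tag = H(d6 5c 5c 01 8c) = 021b ← matches
m3: inner = H(bc 36 36 66) = 01 8e; tag = H(d6 5c 5c 01 8e) = 021d

2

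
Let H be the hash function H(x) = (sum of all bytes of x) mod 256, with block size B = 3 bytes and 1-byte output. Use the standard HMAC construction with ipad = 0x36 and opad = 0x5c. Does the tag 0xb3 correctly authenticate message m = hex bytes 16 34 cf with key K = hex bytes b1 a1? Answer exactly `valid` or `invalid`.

Key hex bytes b1 a1 is 2 bytes ≤ B = 3; zero-pad to 3 bytes: K' = b1 a1 00.
K' ⊕ ipad = 87 97 36; K' ⊕ opad = ed fd 5c.
Inner hash: sum = 135+151+54+22+52+207 = 621; mod 256 = 109 → 6d.
Outer hash (recomputed tag): sum = 237+253+92+109 = 691; mod 256 = 179 → b3.
Recomputed tag = b3; claimed = b3 → match.

valid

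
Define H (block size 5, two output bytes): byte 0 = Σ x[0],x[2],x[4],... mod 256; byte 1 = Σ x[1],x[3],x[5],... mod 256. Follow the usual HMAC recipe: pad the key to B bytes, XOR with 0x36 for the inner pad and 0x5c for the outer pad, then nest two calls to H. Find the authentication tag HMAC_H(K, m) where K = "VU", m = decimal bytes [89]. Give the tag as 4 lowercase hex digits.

Key "VU" = 56 55 is 2 bytes ≤ B = 5; zero-pad to 5 bytes: K' = 56 55 00 00 00.
K' ⊕ ipad = 60 63 36 36 36.  K' ⊕ opad = 0a 09 5c 5c 5c.
Inner input = (K'⊕ipad) ∥ m = 60 63 36 36 36 ∥ 59.
Inner hash: even-index sum = 204 mod 256 = 204; odd-index sum = 242 mod 256 = 242 → cc f2.
Outer input = (K'⊕opad) ∥ inner = 0a 09 5c 5c 5c ∥ cc f2.
Outer hash (tag): even-index sum = 436 mod 256 = 180; odd-index sum = 305 mod 256 = 49 → b4 31.

b431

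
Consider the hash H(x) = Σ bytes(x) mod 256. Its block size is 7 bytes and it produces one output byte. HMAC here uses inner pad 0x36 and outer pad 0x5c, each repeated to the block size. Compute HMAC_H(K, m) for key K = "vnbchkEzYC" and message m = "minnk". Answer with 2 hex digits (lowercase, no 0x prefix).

Key "vnbchkEzYC" = 76 6e 62 63 68 6b 45 7a 59 43 is 10 bytes > B = 7, so hash it first: H(key) = d7, then zero-pad to 7 bytes: K' = d7 00 00 00 00 00 00.
K' ⊕ ipad = e1 36 36 36 36 36 36.  K' ⊕ opad = 8b 5c 5c 5c 5c 5c 5c.
Inner input = (K'⊕ipad) ∥ m = e1 36 36 36 36 36 36 ∥ 6d 69 6e 6e 6b.
Inner hash: sum = 225+54+54+54+54+54+54+109+105+110+110+107 = 1090; mod 256 = 66 → 42.
Outer input = (K'⊕opad) ∥ inner = 8b 5c 5c 5c 5c 5c 5c ∥ 42.
Outer hash (tag): sum = 139+92+92+92+92+92+92+66 = 757; mod 256 = 245 → f5.

f5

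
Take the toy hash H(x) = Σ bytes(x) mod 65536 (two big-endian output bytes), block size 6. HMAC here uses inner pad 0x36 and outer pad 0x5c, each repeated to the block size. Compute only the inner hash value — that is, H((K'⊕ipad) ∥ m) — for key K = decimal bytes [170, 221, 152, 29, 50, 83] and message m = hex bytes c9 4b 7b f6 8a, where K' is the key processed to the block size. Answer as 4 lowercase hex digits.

05d8

Key decimal bytes [170, 221, 152, 29, 50, 83] = aa dd 98 1d 32 53 is exactly B = 6 bytes: K' = aa dd 98 1d 32 53.
K' ⊕ ipad = 9c eb ae 2b 04 65.
Inner input = 9c eb ae 2b 04 65 ∥ c9 4b 7b f6 8a.
Inner hash: sum = 156+235+174+43+4+101+201+75+123+246+138 = 1496 → 05 d8.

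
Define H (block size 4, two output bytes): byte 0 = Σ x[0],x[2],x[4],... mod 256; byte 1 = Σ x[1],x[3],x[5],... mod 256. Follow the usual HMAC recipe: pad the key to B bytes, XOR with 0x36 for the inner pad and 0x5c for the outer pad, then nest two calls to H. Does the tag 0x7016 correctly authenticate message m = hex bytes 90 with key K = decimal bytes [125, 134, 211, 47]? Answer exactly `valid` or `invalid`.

valid

Key decimal bytes [125, 134, 211, 47] = 7d 86 d3 2f is exactly B = 4 bytes: K' = 7d 86 d3 2f.
K' ⊕ ipad = 4b b0 e5 19; K' ⊕ opad = 21 da 8f 73.
Inner hash: even-index sum = 448 mod 256 = 192; odd-index sum = 201 mod 256 = 201 → c0 c9.
Outer hash (recomputed tag): even-index sum = 368 mod 256 = 112; odd-index sum = 534 mod 256 = 22 → 70 16.
Recomputed tag = 7016; claimed = 7016 → match.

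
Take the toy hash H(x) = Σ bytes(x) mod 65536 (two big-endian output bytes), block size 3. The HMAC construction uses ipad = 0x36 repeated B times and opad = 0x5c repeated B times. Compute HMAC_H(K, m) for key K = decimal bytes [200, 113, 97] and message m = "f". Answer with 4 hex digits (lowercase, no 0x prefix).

Key decimal bytes [200, 113, 97] = c8 71 61 is exactly B = 3 bytes: K' = c8 71 61.
K' ⊕ ipad = fe 47 57.  K' ⊕ opad = 94 2d 3d.
Inner input = (K'⊕ipad) ∥ m = fe 47 57 ∥ 66.
Inner hash: sum = 254+71+87+102 = 514 → 02 02.
Outer input = (K'⊕opad) ∥ inner = 94 2d 3d ∥ 02 02.
Outer hash (tag): sum = 148+45+61+2+2 = 258 → 01 02.

0102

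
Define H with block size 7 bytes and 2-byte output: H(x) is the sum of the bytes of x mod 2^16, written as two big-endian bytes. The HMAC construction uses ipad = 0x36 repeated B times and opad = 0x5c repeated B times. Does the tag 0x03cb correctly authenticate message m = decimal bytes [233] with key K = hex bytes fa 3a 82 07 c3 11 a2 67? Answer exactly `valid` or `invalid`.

Key hex bytes fa 3a 82 07 c3 11 a2 67 is 8 bytes > B = 7, so hash it first: H(key) = 03 9a, then zero-pad to 7 bytes: K' = 03 9a 00 00 00 00 00.
K' ⊕ ipad = 35 ac 36 36 36 36 36; K' ⊕ opad = 5f c6 5c 5c 5c 5c 5c.
Inner hash: sum = 53+172+54+54+54+54+54+233 = 728 → 02 d8.
Outer hash (recomputed tag): sum = 95+198+92+92+92+92+92+2+216 = 971 → 03 cb.
Recomputed tag = 03cb; claimed = 03cb → match.

valid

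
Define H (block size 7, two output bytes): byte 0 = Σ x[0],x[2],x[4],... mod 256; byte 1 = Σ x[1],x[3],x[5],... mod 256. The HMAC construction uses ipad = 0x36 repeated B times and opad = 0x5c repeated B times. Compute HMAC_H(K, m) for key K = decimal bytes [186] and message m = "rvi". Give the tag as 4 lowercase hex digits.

77b8

Key decimal bytes [186] = ba is 1 byte ≤ B = 7; zero-pad to 7 bytes: K' = ba 00 00 00 00 00 00.
K' ⊕ ipad = 8c 36 36 36 36 36 36.  K' ⊕ opad = e6 5c 5c 5c 5c 5c 5c.
Inner input = (K'⊕ipad) ∥ m = 8c 36 36 36 36 36 36 ∥ 72 76 69.
Inner hash: even-index sum = 420 mod 256 = 164; odd-index sum = 381 mod 256 = 125 → a4 7d.
Outer input = (K'⊕opad) ∥ inner = e6 5c 5c 5c 5c 5c 5c ∥ a4 7d.
Outer hash (tag): even-index sum = 631 mod 256 = 119; odd-index sum = 440 mod 256 = 184 → 77 b8.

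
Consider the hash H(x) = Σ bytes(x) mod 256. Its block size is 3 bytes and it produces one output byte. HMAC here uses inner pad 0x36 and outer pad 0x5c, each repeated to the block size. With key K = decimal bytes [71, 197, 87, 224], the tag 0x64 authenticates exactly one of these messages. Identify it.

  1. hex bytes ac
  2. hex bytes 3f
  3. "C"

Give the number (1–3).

Key decimal bytes [71, 197, 87, 224] = 47 c5 57 e0 is 4 bytes > B = 3, so hash it first: H(key) = 43, then zero-pad to 3 bytes: K' = 43 00 00.
K' ⊕ ipad = 75 36 36; K' ⊕ opad = 1f 5c 5c.
m1: inner = H(75 36 36 ac) = 8d; tag = H(1f 5c 5c 8d) = 64 ← matches
m2: inner = H(75 36 36 3f) = 20; tag = H(1f 5c 5c 20) = f7
m3: inner = H(75 36 36 43) = 24; tag = H(1f 5c 5c 24) = fb

1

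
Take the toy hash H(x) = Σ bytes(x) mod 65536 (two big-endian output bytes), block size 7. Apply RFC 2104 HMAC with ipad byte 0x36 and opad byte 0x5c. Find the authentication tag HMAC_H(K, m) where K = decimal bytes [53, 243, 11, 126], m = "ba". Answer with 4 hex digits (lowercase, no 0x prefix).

0359

Key decimal bytes [53, 243, 11, 126] = 35 f3 0b 7e is 4 bytes ≤ B = 7; zero-pad to 7 bytes: K' = 35 f3 0b 7e 00 00 00.
K' ⊕ ipad = 03 c5 3d 48 36 36 36.  K' ⊕ opad = 69 af 57 22 5c 5c 5c.
Inner input = (K'⊕ipad) ∥ m = 03 c5 3d 48 36 36 36 ∥ 62 61.
Inner hash: sum = 3+197+61+72+54+54+54+98+97 = 690 → 02 b2.
Outer input = (K'⊕opad) ∥ inner = 69 af 57 22 5c 5c 5c ∥ 02 b2.
Outer hash (tag): sum = 105+175+87+34+92+92+92+2+178 = 857 → 03 59.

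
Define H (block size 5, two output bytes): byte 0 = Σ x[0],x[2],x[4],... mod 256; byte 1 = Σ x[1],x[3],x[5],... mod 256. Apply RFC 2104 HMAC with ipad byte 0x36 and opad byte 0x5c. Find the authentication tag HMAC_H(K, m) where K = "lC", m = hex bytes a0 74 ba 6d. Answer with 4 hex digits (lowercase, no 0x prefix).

Key "lC" = 6c 43 is 2 bytes ≤ B = 5; zero-pad to 5 bytes: K' = 6c 43 00 00 00.
K' ⊕ ipad = 5a 75 36 36 36.  K' ⊕ opad = 30 1f 5c 5c 5c.
Inner input = (K'⊕ipad) ∥ m = 5a 75 36 36 36 ∥ a0 74 ba 6d.
Inner hash: even-index sum = 423 mod 256 = 167; odd-index sum = 517 mod 256 = 5 → a7 05.
Outer input = (K'⊕opad) ∥ inner = 30 1f 5c 5c 5c ∥ a7 05.
Outer hash (tag): even-index sum = 237 mod 256 = 237; odd-index sum = 290 mod 256 = 34 → ed 22.

ed22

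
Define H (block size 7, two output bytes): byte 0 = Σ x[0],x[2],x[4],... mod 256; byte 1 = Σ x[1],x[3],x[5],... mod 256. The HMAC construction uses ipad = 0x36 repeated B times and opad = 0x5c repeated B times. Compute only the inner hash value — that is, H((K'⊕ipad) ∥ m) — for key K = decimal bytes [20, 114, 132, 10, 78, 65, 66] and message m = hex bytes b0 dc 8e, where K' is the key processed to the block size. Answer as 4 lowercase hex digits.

Key decimal bytes [20, 114, 132, 10, 78, 65, 66] = 14 72 84 0a 4e 41 42 is exactly B = 7 bytes: K' = 14 72 84 0a 4e 41 42.
K' ⊕ ipad = 22 44 b2 3c 78 77 74.
Inner input = 22 44 b2 3c 78 77 74 ∥ b0 dc 8e.
Inner hash: even-index sum = 668 mod 256 = 156; odd-index sum = 565 mod 256 = 53 → 9c 35.

9c35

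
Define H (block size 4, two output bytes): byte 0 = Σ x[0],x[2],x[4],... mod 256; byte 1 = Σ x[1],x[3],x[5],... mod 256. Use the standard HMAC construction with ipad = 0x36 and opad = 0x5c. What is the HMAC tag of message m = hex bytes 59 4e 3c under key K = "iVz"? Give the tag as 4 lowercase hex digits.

9b4a

Key "iVz" = 69 56 7a is 3 bytes ≤ B = 4; zero-pad to 4 bytes: K' = 69 56 7a 00.
K' ⊕ ipad = 5f 60 4c 36.  K' ⊕ opad = 35 0a 26 5c.
Inner input = (K'⊕ipad) ∥ m = 5f 60 4c 36 ∥ 59 4e 3c.
Inner hash: even-index sum = 320 mod 256 = 64; odd-index sum = 228 mod 256 = 228 → 40 e4.
Outer input = (K'⊕opad) ∥ inner = 35 0a 26 5c ∥ 40 e4.
Outer hash (tag): even-index sum = 155 mod 256 = 155; odd-index sum = 330 mod 256 = 74 → 9b 4a.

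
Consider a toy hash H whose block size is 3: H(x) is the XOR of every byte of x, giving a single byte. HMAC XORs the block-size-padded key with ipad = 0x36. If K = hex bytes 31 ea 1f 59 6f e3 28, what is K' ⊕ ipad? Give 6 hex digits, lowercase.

0f3636

Key hex bytes 31 ea 1f 59 6f e3 28 is 7 bytes > B = 3, so hash it first: H(key) = 39, then zero-pad to 3 bytes: K' = 39 00 00.
XOR each byte with 0x36: 39⊕36=0f, 00⊕36=36, 00⊕36=36.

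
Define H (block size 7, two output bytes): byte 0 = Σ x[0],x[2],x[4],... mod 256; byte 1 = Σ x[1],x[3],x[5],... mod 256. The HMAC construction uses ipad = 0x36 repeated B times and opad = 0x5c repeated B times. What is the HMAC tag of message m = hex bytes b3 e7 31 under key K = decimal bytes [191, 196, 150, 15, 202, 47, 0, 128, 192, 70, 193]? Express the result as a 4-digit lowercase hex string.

Key decimal bytes [191, 196, 150, 15, 202, 47, 0, 128, 192, 70, 193] = bf c4 96 0f ca 2f 00 80 c0 46 c1 is 11 bytes > B = 7, so hash it first: H(key) = a0 c8, then zero-pad to 7 bytes: K' = a0 c8 00 00 00 00 00.
K' ⊕ ipad = 96 fe 36 36 36 36 36.  K' ⊕ opad = fc 94 5c 5c 5c 5c 5c.
Inner input = (K'⊕ipad) ∥ m = 96 fe 36 36 36 36 36 ∥ b3 e7 31.
Inner hash: even-index sum = 543 mod 256 = 31; odd-index sum = 590 mod 256 = 78 → 1f 4e.
Outer input = (K'⊕opad) ∥ inner = fc 94 5c 5c 5c 5c 5c ∥ 1f 4e.
Outer hash (tag): even-index sum = 606 mod 256 = 94; odd-index sum = 363 mod 256 = 107 → 5e 6b.

5e6b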